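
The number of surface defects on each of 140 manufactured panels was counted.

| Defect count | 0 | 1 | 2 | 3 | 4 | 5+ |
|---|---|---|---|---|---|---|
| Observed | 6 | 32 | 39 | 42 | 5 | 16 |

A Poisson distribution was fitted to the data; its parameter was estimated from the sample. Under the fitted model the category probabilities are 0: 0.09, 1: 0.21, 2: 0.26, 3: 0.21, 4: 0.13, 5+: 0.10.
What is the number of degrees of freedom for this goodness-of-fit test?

4

There are k = 6 categories and 1 parameter estimated from the data, so df = 6 − 1 − 1 = 4.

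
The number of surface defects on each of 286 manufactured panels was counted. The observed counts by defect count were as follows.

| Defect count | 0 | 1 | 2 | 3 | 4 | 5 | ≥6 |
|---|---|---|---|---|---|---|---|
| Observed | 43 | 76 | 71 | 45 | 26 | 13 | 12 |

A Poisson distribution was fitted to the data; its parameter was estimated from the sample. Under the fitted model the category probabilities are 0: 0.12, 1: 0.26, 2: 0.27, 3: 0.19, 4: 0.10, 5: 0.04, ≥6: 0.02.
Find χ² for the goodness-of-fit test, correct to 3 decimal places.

11.682

Expected counts E_i = n·p_i: 286×0.12 = 34.32, 286×0.26 = 74.36, 286×0.27 = 77.22, 286×0.19 = 54.34, 286×0.10 = 28.6, 286×0.04 = 11.44, 286×0.02 = 5.72.
cat         O        E   (O−E)²/E
0          43    34.32     2.1953
1          76    74.36     0.0362
2          71    77.22     0.5010
3          45    54.34     1.6054
4          26     28.6     0.2364
5          13    11.44     0.2127
≥6         12     5.72     6.8948
Sum = 11.682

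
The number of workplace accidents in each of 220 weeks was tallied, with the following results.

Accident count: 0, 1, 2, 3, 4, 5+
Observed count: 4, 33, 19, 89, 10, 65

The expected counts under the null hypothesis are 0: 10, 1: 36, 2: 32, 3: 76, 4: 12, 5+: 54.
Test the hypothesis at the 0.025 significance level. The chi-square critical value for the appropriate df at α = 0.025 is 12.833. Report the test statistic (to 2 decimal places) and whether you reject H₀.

0: (4 − 10)²/10 = 36/10 = 3.600
1: (33 − 36)²/36 = 9/36 = 0.250
2: (19 − 32)²/32 = 169/32 = 5.281
3: (89 − 76)²/76 = 169/76 = 2.224
4: (10 − 12)²/12 = 4/12 = 0.333
5+: (65 − 54)²/54 = 121/54 = 2.241
Sum = 13.93
df = 5. Since 13.93 > 12.833, we reject H₀.

13.93; reject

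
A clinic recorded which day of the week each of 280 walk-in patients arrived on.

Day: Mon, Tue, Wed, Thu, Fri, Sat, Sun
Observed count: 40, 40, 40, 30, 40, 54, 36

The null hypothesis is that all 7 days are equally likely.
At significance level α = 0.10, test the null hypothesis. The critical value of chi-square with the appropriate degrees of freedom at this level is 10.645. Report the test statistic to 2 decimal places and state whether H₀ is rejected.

Expected count for each of the 7 categories: 280/7 = 40.
χ² = (40−40)²/40 + (40−40)²/40 + (40−40)²/40 + (30−40)²/40 + (40−40)²/40 + (54−40)²/40 + (36−40)²/40
   = 0.000 + 0.000 + 0.000 + 2.500 + 0.000 + 4.900 + 0.400
Sum = 7.80
df = 6. Since 7.80 < 10.645, we do not reject H₀.

7.80; do not reject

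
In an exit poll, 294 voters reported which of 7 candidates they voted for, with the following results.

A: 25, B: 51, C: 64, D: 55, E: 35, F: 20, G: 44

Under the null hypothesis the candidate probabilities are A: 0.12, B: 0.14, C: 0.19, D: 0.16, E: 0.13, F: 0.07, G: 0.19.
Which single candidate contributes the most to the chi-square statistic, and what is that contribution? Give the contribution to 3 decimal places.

Expected counts E_i = n·p_i: 294×0.12 = 35.28, 294×0.14 = 41.16, 294×0.19 = 55.86, 294×0.16 = 47.04, 294×0.13 = 38.22, 294×0.07 = 20.58, 294×0.19 = 55.86.
A: (25 − 35.28)²/35.28 = 105.6784/35.28 = 2.9954
B: (51 − 41.16)²/41.16 = 96.8256/41.16 = 2.3524
C: (64 − 55.86)²/55.86 = 66.2596/55.86 = 1.1862
D: (55 − 47.04)²/47.04 = 63.3616/47.04 = 1.3470
E: (35 − 38.22)²/38.22 = 10.3684/38.22 = 0.2713
F: (20 − 20.58)²/20.58 = 0.3364/20.58 = 0.0163
G: (44 − 55.86)²/55.86 = 140.6596/55.86 = 2.5181
The largest term is for A: 2.995.

A, 2.995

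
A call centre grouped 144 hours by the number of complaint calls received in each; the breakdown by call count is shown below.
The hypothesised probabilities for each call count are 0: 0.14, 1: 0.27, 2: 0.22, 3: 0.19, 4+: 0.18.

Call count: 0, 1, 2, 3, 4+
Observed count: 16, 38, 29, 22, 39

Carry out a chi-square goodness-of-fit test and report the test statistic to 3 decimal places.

8.756

Expected counts E_i = n·p_i: 144×0.14 = 20.16, 144×0.27 = 38.88, 144×0.22 = 31.68, 144×0.19 = 27.36, 144×0.18 = 25.92.
0: (16 − 20.16)²/20.16 = 17.3056/20.16 = 0.8584
1: (38 − 38.88)²/38.88 = 0.7744/38.88 = 0.0199
2: (29 − 31.68)²/31.68 = 7.1824/31.68 = 0.2267
3: (22 − 27.36)²/27.36 = 28.7296/27.36 = 1.0501
4+: (39 − 25.92)²/25.92 = 171.0864/25.92 = 6.6006
Sum = 8.756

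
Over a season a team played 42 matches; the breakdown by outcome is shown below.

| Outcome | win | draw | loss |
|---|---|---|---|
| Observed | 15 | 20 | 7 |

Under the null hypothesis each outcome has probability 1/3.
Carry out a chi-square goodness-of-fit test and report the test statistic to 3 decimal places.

Expected count for each of the 3 categories: 42/3 = 14.
cat         O        E   (O−E)²/E
win        15       14     0.0714
draw       20       14     2.5714
loss        7       14     3.5000
Sum = 6.143

6.143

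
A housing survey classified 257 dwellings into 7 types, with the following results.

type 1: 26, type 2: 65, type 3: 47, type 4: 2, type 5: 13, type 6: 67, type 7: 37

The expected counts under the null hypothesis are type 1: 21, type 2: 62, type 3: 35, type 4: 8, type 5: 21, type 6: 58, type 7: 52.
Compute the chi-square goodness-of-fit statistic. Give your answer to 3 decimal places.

18.721

type 1: (26 − 21)²/21 = 25/21 = 1.1905
type 2: (65 − 62)²/62 = 9/62 = 0.1452
type 3: (47 − 35)²/35 = 144/35 = 4.1143
type 4: (2 − 8)²/8 = 36/8 = 4.5000
type 5: (13 − 21)²/21 = 64/21 = 3.0476
type 6: (67 − 58)²/58 = 81/58 = 1.3966
type 7: (37 − 52)²/52 = 225/52 = 4.3269
Sum = 18.721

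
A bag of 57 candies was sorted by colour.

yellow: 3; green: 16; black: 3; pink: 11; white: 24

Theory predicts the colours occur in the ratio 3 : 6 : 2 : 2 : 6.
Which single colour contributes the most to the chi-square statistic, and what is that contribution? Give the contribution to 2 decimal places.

pink, 4.17

Ratio total = 19. Expected counts: 57×3/19 = 9, 57×6/19 = 18, 57×2/19 = 6, 57×2/19 = 6, 57×6/19 = 18.
yellow: (3 − 9)²/9 = 36/9 = 4.000
green: (16 − 18)²/18 = 4/18 = 0.222
black: (3 − 6)²/6 = 9/6 = 1.500
pink: (11 − 6)²/6 = 25/6 = 4.167
white: (24 − 18)²/18 = 36/18 = 2.000
The largest term is for pink: 4.17.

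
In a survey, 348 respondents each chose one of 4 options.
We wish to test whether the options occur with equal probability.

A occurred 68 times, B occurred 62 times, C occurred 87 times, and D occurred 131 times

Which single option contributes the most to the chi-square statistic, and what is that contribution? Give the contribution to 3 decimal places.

D, 22.253

Expected count for each of the 4 categories: 348/4 = 87.
χ² = (68−87)²/87 + (62−87)²/87 + (87−87)²/87 + (131−87)²/87
   = 4.1494 + 7.1839 + 0.0000 + 22.2529
The largest term is for D: 22.253.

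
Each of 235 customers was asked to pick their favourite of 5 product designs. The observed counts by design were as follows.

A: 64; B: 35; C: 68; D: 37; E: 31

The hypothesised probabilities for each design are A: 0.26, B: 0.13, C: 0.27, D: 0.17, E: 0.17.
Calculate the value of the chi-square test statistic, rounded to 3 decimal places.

Expected counts E_i = n·p_i: 235×0.26 = 61.1, 235×0.13 = 30.55, 235×0.27 = 63.45, 235×0.17 = 39.95, 235×0.17 = 39.95.
A: (64 − 61.1)²/61.1 = 8.41/61.1 = 0.1376
B: (35 − 30.55)²/30.55 = 19.8025/30.55 = 0.6482
C: (68 − 63.45)²/63.45 = 20.7025/63.45 = 0.3263
D: (37 − 39.95)²/39.95 = 8.7025/39.95 = 0.2178
E: (31 − 39.95)²/39.95 = 80.1025/39.95 = 2.0051
Sum = 3.335

3.335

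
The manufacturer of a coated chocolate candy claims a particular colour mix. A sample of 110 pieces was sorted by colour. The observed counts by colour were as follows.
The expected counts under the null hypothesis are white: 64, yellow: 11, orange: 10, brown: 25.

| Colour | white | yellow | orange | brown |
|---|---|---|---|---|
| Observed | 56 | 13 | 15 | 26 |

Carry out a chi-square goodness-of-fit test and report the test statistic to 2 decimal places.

3.90

χ² = (56−64)²/64 + (13−11)²/11 + (15−10)²/10 + (26−25)²/25
   = 1.000 + 0.364 + 2.500 + 0.040
Sum = 3.90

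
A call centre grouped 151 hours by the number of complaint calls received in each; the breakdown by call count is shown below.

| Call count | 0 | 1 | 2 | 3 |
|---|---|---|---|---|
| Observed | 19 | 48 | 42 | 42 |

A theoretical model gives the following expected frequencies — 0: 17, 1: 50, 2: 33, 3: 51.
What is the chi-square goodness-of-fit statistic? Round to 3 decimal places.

χ² = (19−17)²/17 + (48−50)²/50 + (42−33)²/33 + (42−51)²/51
   = 0.2353 + 0.0800 + 2.4545 + 1.5882
Sum = 4.358

4.358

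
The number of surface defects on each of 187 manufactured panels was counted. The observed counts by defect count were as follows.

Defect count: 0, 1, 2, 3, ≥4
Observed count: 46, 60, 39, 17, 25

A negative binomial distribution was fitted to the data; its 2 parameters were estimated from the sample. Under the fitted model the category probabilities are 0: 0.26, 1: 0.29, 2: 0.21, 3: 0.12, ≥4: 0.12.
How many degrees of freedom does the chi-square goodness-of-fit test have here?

2

There are k = 5 categories and 2 parameters estimated from the data, so df = 5 − 1 − 2 = 2.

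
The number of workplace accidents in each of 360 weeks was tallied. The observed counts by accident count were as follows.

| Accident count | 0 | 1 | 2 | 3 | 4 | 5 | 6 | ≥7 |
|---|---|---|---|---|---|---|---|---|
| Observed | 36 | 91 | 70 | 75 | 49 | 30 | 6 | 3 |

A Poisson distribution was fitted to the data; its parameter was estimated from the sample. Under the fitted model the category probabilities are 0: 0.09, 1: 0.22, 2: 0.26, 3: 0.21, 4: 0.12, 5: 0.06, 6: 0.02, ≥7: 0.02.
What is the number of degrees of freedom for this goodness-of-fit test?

6

There are k = 8 categories and 1 parameter estimated from the data, so df = 8 − 1 − 1 = 6.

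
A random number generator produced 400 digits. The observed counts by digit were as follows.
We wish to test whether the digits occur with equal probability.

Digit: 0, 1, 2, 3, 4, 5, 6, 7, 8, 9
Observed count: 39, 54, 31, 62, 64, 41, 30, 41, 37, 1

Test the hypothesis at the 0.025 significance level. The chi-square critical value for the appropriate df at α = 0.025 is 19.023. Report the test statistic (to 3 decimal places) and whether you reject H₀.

74.250; reject

Under H₀ each category has probability 1/10, so each expected count is 400/10 = 40.
χ² = (39−40)²/40 + (54−40)²/40 + (31−40)²/40 + (62−40)²/40 + (64−40)²/40 + (41−40)²/40 + (30−40)²/40 + (41−40)²/40 + (37−40)²/40 + (1−40)²/40
   = 0.0250 + 4.9000 + 2.0250 + 12.1000 + 14.4000 + 0.0250 + 2.5000 + 0.0250 + 0.2250 + 38.0250
Sum = 74.250
df = 9. Since 74.250 > 19.023, we reject H₀.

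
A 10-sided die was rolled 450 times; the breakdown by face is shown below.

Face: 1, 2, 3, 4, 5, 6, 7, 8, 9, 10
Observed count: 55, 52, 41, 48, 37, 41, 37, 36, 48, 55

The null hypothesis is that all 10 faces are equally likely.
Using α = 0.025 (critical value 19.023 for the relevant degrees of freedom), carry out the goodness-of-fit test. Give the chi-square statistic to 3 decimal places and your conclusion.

11.289; do not reject

Expected count for each of the 10 categories: 450/10 = 45.
1: (55 − 45)²/45 = 100/45 = 2.2222
2: (52 − 45)²/45 = 49/45 = 1.0889
3: (41 − 45)²/45 = 16/45 = 0.3556
4: (48 − 45)²/45 = 9/45 = 0.2000
5: (37 − 45)²/45 = 64/45 = 1.4222
6: (41 − 45)²/45 = 16/45 = 0.3556
7: (37 − 45)²/45 = 64/45 = 1.4222
8: (36 − 45)²/45 = 81/45 = 1.8000
9: (48 − 45)²/45 = 9/45 = 0.2000
10: (55 − 45)²/45 = 100/45 = 2.2222
Sum = 11.289
df = 9. Since 11.289 < 19.023, we do not reject H₀.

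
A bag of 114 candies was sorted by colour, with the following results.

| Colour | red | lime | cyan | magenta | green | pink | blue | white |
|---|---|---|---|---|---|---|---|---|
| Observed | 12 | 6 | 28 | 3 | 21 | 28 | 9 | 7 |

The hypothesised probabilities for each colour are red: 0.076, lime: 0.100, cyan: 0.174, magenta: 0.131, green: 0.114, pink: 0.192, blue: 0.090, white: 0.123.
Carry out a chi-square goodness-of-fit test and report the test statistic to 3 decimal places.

27.047

Expected counts E_i = n·p_i: 114×0.076 = 8.664, 114×0.100 = 11.4, 114×0.174 = 19.836, 114×0.131 = 14.934, 114×0.114 = 12.996, 114×0.192 = 21.888, 114×0.090 = 10.26, 114×0.123 = 14.022.
red: (12 − 8.664)²/8.664 = 11.128896/8.664 = 1.2845
lime: (6 − 11.4)²/11.4 = 29.16/11.4 = 2.5579
cyan: (28 − 19.836)²/19.836 = 66.650896/19.836 = 3.3601
magenta: (3 − 14.934)²/14.934 = 142.420356/14.934 = 9.5367
green: (21 − 12.996)²/12.996 = 64.064016/12.996 = 4.9295
pink: (28 − 21.888)²/21.888 = 37.356544/21.888 = 1.7067
blue: (9 − 10.26)²/10.26 = 1.5876/10.26 = 0.1547
white: (7 − 14.022)²/14.022 = 49.308484/14.022 = 3.5165
Sum = 27.047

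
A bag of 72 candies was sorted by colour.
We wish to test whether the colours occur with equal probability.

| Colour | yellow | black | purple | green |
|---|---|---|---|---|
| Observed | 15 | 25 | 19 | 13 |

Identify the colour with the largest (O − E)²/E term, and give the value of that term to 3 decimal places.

Under H₀ each category has probability 1/4, so each expected count is 72/4 = 18.
cat         O        E   (O−E)²/E
yellow     15       18     0.5000
black      25       18     2.7222
purple     19       18     0.0556
green      13       18     1.3889
The largest term is for black: 2.722.

black, 2.722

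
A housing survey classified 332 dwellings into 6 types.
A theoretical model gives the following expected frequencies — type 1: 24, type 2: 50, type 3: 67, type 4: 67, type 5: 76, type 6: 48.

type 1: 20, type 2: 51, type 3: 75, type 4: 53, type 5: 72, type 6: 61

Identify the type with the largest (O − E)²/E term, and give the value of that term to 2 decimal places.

type 6, 3.52

χ² = (20−24)²/24 + (51−50)²/50 + (75−67)²/67 + (53−67)²/67 + (72−76)²/76 + (61−48)²/48
   = 0.667 + 0.020 + 0.955 + 2.925 + 0.211 + 3.521
The largest term is for type 6: 3.52.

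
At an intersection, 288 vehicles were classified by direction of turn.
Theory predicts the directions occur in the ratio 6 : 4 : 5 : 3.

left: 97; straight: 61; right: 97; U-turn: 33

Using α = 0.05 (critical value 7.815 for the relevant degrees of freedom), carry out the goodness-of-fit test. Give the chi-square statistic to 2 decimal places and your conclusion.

Ratio total = 18. Expected counts: 288×6/18 = 96, 288×4/18 = 64, 288×5/18 = 80, 288×3/18 = 48.
χ² = (97−96)²/96 + (61−64)²/64 + (97−80)²/80 + (33−48)²/48
   = 0.010 + 0.141 + 3.613 + 4.688
Sum = 8.45
df = 3. Since 8.45 > 7.815, we reject H₀.

8.45; reject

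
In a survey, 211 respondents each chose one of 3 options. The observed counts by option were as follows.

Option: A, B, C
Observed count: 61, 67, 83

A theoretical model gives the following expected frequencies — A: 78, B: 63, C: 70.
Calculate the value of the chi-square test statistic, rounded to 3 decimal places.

A: (61 − 78)²/78 = 289/78 = 3.7051
B: (67 − 63)²/63 = 16/63 = 0.2540
C: (83 − 70)²/70 = 169/70 = 2.4143
Sum = 6.373

6.373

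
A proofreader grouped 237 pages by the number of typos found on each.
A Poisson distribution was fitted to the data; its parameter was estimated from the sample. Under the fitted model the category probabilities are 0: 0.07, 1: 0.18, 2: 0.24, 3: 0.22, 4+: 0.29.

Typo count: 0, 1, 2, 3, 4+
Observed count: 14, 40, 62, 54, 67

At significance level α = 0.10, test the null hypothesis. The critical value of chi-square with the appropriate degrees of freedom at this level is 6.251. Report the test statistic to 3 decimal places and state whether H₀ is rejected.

Expected counts E_i = n·p_i: 237×0.07 = 16.59, 237×0.18 = 42.66, 237×0.24 = 56.88, 237×0.22 = 52.14, 237×0.29 = 68.73.
χ² = (14−16.59)²/16.59 + (40−42.66)²/42.66 + (62−56.88)²/56.88 + (54−52.14)²/52.14 + (67−68.73)²/68.73
   = 0.4043 + 0.1659 + 0.4609 + 0.0664 + 0.0435
Sum = 1.141
df = 3. Since 1.141 < 6.251, we do not reject H₀.

1.141; do not reject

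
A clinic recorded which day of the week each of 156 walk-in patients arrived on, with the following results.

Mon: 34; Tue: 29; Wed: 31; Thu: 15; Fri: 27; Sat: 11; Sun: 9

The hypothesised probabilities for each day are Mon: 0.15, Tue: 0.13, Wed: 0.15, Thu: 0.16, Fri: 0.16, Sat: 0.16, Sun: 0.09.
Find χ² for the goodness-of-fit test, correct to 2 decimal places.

Expected counts E_i = n·p_i: 156×0.15 = 23.4, 156×0.13 = 20.28, 156×0.15 = 23.4, 156×0.16 = 24.96, 156×0.16 = 24.96, 156×0.16 = 24.96, 156×0.09 = 14.04.
χ² = (34−23.4)²/23.4 + (29−20.28)²/20.28 + (31−23.4)²/23.4 + (15−24.96)²/24.96 + (27−24.96)²/24.96 + (11−24.96)²/24.96 + (9−14.04)²/14.04
   = 4.802 + 3.749 + 2.468 + 3.974 + 0.167 + 7.808 + 1.809
Sum = 24.78

24.78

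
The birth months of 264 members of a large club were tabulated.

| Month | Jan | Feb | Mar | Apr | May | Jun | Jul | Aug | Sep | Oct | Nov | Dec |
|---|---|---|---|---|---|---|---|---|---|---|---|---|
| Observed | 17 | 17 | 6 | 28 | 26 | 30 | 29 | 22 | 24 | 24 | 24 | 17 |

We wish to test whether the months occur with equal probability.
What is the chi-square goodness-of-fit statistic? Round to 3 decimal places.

23.091

Under H₀ each category has probability 1/12, so each expected count is 264/12 = 22.
χ² = (17−22)²/22 + (17−22)²/22 + (6−22)²/22 + (28−22)²/22 + (26−22)²/22 + (30−22)²/22 + (29−22)²/22 + (22−22)²/22 + (24−22)²/22 + (24−22)²/22 + (24−22)²/22 + (17−22)²/22
   = 1.1364 + 1.1364 + 11.6364 + 1.6364 + 0.7273 + 2.9091 + 2.2273 + 0.0000 + 0.1818 + 0.1818 + 0.1818 + 1.1364
Sum = 23.091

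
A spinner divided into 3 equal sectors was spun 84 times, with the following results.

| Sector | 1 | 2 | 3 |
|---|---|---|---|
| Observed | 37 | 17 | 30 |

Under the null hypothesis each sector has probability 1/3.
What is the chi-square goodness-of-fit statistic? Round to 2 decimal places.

7.36

Expected count for each of the 3 categories: 84/3 = 28.
χ² = (37−28)²/28 + (17−28)²/28 + (30−28)²/28
   = 2.893 + 4.321 + 0.143
Sum = 7.36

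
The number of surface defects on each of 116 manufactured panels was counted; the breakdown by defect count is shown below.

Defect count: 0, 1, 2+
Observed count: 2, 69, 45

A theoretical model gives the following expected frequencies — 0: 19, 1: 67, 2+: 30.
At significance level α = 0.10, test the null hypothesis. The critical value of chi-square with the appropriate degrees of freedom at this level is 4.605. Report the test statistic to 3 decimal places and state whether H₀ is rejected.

22.770; reject

cat         O        E   (O−E)²/E
0           2       19    15.2105
1          69       67     0.0597
2+         45       30     7.5000
Sum = 22.770
df = 2. Since 22.770 > 4.605, we reject H₀.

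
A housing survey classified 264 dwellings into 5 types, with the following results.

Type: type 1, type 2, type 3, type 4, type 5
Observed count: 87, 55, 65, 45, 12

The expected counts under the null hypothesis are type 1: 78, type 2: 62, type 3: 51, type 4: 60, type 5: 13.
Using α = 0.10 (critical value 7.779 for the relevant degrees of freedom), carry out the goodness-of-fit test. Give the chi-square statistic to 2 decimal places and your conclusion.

9.50; reject

cat         O        E   (O−E)²/E
type 1     87       78      1.038
type 2     55       62      0.790
type 3     65       51      3.843
type 4     45       60      3.750
type 5     12       13      0.077
Sum = 9.50
df = 4. Since 9.50 > 7.779, we reject H₀.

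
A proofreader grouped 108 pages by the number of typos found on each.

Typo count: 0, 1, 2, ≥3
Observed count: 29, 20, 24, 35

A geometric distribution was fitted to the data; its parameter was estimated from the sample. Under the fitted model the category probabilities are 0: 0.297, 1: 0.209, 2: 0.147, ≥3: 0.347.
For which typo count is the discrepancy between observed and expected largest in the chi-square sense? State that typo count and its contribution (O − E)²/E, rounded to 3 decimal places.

Expected counts E_i = n·p_i: 108×0.297 = 32.076, 108×0.209 = 22.572, 108×0.147 = 15.876, 108×0.347 = 37.476.
χ² = (29−32.076)²/32.076 + (20−22.572)²/22.572 + (24−15.876)²/15.876 + (35−37.476)²/37.476
   = 0.2950 + 0.2931 + 4.1572 + 0.1636
The largest term is for 2: 4.157.

2, 4.157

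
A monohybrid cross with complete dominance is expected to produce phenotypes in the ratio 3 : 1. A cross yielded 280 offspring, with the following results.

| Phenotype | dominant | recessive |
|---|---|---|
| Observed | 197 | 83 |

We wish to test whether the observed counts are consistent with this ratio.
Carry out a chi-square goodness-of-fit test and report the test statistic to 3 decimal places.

Ratio total = 4. Expected counts: 280×3/4 = 210, 280×1/4 = 70.
dominant: (197 − 210)²/210 = 169/210 = 0.8048
recessive: (83 − 70)²/70 = 169/70 = 2.4143
Sum = 3.219

3.219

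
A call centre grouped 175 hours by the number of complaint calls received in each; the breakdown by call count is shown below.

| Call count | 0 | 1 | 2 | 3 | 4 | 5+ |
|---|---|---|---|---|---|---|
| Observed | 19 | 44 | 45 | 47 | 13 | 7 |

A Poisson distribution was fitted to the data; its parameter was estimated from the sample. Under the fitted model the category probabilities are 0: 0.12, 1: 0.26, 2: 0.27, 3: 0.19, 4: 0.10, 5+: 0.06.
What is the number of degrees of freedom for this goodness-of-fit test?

There are k = 6 categories and 1 parameter estimated from the data, so df = 6 − 1 − 1 = 4.

4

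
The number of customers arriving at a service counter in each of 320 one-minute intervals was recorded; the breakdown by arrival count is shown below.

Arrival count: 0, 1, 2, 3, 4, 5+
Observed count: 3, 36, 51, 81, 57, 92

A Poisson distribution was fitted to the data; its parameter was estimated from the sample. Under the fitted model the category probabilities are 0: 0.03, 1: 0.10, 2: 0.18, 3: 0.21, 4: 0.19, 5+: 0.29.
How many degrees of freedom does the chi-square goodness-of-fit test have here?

There are k = 6 categories and 1 parameter estimated from the data, so df = 6 − 1 − 1 = 4.

4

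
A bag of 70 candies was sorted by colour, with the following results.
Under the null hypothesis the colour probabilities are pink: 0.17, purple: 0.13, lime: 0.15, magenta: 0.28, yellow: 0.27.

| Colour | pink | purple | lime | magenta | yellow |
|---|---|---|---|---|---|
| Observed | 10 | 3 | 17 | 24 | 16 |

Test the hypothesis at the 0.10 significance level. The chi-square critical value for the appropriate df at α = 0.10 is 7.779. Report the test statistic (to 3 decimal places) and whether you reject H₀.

9.849; reject

Expected counts E_i = n·p_i: 70×0.17 = 11.9, 70×0.13 = 9.1, 70×0.15 = 10.5, 70×0.28 = 19.6, 70×0.27 = 18.9.
cat          O        E   (O−E)²/E
pink        10     11.9     0.3034
purple       3      9.1     4.0890
lime        17     10.5     4.0238
magenta     24     19.6     0.9878
yellow      16     18.9     0.4450
Sum = 9.849
df = 4. Since 9.849 > 7.779, we reject H₀.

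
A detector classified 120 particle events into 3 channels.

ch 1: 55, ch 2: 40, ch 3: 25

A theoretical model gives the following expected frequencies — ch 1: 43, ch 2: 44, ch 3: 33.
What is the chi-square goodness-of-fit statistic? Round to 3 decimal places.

cat         O        E   (O−E)²/E
ch 1       55       43     3.3488
ch 2       40       44     0.3636
ch 3       25       33     1.9394
Sum = 5.652

5.652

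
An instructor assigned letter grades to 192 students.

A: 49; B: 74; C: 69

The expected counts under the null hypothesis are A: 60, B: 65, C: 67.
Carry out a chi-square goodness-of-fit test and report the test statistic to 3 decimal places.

3.323

cat         O        E   (O−E)²/E
A          49       60     2.0167
B          74       65     1.2462
C          69       67     0.0597
Sum = 3.323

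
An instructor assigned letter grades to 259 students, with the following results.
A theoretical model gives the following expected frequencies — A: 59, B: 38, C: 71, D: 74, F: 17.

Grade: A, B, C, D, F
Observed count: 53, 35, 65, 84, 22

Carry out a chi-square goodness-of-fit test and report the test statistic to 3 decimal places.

4.176

χ² = (53−59)²/59 + (35−38)²/38 + (65−71)²/71 + (84−74)²/74 + (22−17)²/17
   = 0.6102 + 0.2368 + 0.5070 + 1.3514 + 1.4706
Sum = 4.176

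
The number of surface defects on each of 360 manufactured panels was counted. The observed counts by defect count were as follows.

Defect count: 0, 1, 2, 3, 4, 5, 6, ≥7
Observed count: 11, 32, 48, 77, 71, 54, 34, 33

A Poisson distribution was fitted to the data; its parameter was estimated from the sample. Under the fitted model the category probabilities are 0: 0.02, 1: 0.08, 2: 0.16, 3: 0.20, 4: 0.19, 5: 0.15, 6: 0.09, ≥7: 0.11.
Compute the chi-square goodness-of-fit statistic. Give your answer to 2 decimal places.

Expected counts E_i = n·p_i: 360×0.02 = 7.2, 360×0.08 = 28.8, 360×0.16 = 57.6, 360×0.20 = 72, 360×0.19 = 68.4, 360×0.15 = 54, 360×0.09 = 32.4, 360×0.11 = 39.6.
χ² = (11−7.2)²/7.2 + (32−28.8)²/28.8 + (48−57.6)²/57.6 + (77−72)²/72 + (71−68.4)²/68.4 + (54−54)²/54 + (34−32.4)²/32.4 + (33−39.6)²/39.6
   = 2.006 + 0.356 + 1.600 + 0.347 + 0.099 + 0.000 + 0.079 + 1.100
Sum = 5.59

5.59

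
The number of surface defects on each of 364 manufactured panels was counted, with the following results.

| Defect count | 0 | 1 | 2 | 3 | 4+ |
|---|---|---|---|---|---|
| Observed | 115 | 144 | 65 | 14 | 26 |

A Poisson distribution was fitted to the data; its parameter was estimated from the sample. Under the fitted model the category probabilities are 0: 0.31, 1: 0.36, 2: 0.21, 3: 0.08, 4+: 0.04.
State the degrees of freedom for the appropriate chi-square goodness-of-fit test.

3

There are k = 5 categories and 1 parameter estimated from the data, so df = 5 − 1 − 1 = 3.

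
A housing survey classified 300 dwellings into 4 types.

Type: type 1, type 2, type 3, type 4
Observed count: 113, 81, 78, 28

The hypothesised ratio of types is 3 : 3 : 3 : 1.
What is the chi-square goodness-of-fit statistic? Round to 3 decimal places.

Ratio total = 10. Expected counts: 300×3/10 = 90, 300×3/10 = 90, 300×3/10 = 90, 300×1/10 = 30.
χ² = (113−90)²/90 + (81−90)²/90 + (78−90)²/90 + (28−30)²/30
   = 5.8778 + 0.9000 + 1.6000 + 0.1333
Sum = 8.511

8.511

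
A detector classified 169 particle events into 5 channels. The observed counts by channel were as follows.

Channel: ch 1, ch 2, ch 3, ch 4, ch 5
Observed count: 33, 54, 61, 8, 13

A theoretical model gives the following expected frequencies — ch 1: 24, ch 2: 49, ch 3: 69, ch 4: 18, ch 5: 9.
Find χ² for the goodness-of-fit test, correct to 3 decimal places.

12.146

χ² = (33−24)²/24 + (54−49)²/49 + (61−69)²/69 + (8−18)²/18 + (13−9)²/9
   = 3.3750 + 0.5102 + 0.9275 + 5.5556 + 1.7778
Sum = 12.146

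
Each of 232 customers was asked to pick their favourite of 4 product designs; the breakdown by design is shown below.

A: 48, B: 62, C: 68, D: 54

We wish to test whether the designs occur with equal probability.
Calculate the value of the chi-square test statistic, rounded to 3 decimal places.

4.000

Expected count for each of the 4 categories: 232/4 = 58.
χ² = (48−58)²/58 + (62−58)²/58 + (68−58)²/58 + (54−58)²/58
   = 1.7241 + 0.2759 + 1.7241 + 0.2759
Sum = 4.000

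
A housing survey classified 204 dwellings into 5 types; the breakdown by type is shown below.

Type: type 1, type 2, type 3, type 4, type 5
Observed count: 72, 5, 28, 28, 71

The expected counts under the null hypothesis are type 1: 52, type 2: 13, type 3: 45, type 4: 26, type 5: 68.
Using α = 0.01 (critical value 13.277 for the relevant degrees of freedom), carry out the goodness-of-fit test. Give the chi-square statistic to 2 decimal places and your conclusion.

19.32; reject

type 1: (72 − 52)²/52 = 400/52 = 7.692
type 2: (5 − 13)²/13 = 64/13 = 4.923
type 3: (28 − 45)²/45 = 289/45 = 6.422
type 4: (28 − 26)²/26 = 4/26 = 0.154
type 5: (71 − 68)²/68 = 9/68 = 0.132
Sum = 19.32
df = 4. Since 19.32 > 13.277, we reject H₀.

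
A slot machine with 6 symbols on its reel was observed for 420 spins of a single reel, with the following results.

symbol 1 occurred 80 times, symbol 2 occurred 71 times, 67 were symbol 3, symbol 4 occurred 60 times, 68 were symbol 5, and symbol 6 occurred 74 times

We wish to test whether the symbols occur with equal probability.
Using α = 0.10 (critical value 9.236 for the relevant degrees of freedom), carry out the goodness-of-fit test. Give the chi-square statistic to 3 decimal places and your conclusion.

3.286; do not reject

Expected count for each of the 6 categories: 420/6 = 70.
symbol 1: (80 − 70)²/70 = 100/70 = 1.4286
symbol 2: (71 − 70)²/70 = 1/70 = 0.0143
symbol 3: (67 − 70)²/70 = 9/70 = 0.1286
symbol 4: (60 − 70)²/70 = 100/70 = 1.4286
symbol 5: (68 − 70)²/70 = 4/70 = 0.0571
symbol 6: (74 − 70)²/70 = 16/70 = 0.2286
Sum = 3.286
df = 5. Since 3.286 < 9.236, we do not reject H₀.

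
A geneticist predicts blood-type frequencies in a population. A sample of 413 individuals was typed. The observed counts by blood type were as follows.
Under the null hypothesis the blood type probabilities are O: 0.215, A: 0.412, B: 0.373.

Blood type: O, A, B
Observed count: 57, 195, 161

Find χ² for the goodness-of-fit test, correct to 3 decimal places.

Expected counts E_i = n·p_i: 413×0.215 = 88.795, 413×0.412 = 170.156, 413×0.373 = 154.049.
O: (57 − 88.795)²/88.795 = 1010.922025/88.795 = 11.3849
A: (195 − 170.156)²/170.156 = 617.224336/170.156 = 3.6274
B: (161 − 154.049)²/154.049 = 48.316401/154.049 = 0.3136
Sum = 15.326

15.326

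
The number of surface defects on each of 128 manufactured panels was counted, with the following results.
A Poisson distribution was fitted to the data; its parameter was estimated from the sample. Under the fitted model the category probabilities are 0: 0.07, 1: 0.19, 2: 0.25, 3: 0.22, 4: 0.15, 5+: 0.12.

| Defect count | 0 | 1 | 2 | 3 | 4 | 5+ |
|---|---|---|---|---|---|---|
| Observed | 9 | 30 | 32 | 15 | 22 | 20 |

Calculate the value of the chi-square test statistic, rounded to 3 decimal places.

9.287

Expected counts E_i = n·p_i: 128×0.07 = 8.96, 128×0.19 = 24.32, 128×0.25 = 32, 128×0.22 = 28.16, 128×0.15 = 19.2, 128×0.12 = 15.36.
0: (9 − 8.96)²/8.96 = 0.0016/8.96 = 0.0002
1: (30 − 24.32)²/24.32 = 32.2624/24.32 = 1.3266
2: (32 − 32)²/32 = 0/32 = 0.0000
3: (15 − 28.16)²/28.16 = 173.1856/28.16 = 6.1501
4: (22 − 19.2)²/19.2 = 7.84/19.2 = 0.4083
5+: (20 − 15.36)²/15.36 = 21.5296/15.36 = 1.4017
Sum = 9.287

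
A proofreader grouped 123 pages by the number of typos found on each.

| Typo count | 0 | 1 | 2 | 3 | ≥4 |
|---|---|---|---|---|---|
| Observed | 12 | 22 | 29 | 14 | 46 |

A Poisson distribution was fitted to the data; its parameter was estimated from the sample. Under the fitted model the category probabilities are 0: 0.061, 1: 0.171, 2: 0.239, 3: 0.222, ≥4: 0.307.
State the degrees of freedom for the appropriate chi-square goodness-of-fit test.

3

There are k = 5 categories and 1 parameter estimated from the data, so df = 5 − 1 − 1 = 3.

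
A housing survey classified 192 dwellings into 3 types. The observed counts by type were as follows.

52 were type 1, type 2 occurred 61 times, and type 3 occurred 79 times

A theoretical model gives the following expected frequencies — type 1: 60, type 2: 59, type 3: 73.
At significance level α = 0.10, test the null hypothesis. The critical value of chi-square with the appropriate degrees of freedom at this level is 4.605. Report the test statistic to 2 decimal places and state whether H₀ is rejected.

cat         O        E   (O−E)²/E
type 1     52       60      1.067
type 2     61       59      0.068
type 3     79       73      0.493
Sum = 1.63
df = 2. Since 1.63 < 4.605, we do not reject H₀.

1.63; do not reject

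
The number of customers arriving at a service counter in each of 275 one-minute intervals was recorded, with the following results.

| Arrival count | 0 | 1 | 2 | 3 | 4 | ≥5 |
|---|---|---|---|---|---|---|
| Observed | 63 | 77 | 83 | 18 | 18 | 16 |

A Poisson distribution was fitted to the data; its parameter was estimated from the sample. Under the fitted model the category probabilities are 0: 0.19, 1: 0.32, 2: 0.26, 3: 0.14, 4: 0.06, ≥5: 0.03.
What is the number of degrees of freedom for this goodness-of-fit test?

There are k = 6 categories and 1 parameter estimated from the data, so df = 6 − 1 − 1 = 4.

4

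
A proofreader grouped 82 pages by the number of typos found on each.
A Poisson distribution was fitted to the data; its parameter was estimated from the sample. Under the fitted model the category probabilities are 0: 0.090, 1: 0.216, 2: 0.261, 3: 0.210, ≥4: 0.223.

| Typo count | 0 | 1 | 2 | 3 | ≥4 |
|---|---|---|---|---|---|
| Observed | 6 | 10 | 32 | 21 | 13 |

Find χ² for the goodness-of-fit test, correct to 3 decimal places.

11.222

Expected counts E_i = n·p_i: 82×0.090 = 7.38, 82×0.216 = 17.712, 82×0.261 = 21.402, 82×0.210 = 17.22, 82×0.223 = 18.286.
χ² = (6−7.38)²/7.38 + (10−17.712)²/17.712 + (32−21.402)²/21.402 + (21−17.22)²/17.22 + (13−18.286)²/18.286
   = 0.2580 + 3.3579 + 5.2480 + 0.8298 + 1.5280
Sum = 11.222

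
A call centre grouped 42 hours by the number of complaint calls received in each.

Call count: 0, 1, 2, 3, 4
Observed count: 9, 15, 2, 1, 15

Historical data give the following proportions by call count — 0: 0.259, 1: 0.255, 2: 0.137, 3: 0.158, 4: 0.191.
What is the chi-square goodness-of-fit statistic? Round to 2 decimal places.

Expected counts E_i = n·p_i: 42×0.259 = 10.878, 42×0.255 = 10.71, 42×0.137 = 5.754, 42×0.158 = 6.636, 42×0.191 = 8.022.
0: (9 − 10.878)²/10.878 = 3.526884/10.878 = 0.324
1: (15 − 10.71)²/10.71 = 18.4041/10.71 = 1.718
2: (2 − 5.754)²/5.754 = 14.092516/5.754 = 2.449
3: (1 − 6.636)²/6.636 = 31.764496/6.636 = 4.787
4: (15 − 8.022)²/8.022 = 48.692484/8.022 = 6.070
Sum = 15.35

15.35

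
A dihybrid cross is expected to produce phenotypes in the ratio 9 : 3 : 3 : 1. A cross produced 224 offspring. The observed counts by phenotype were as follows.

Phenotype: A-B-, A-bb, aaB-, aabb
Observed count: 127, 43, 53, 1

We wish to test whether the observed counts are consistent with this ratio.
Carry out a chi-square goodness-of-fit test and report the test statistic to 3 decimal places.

Ratio total = 16. Expected counts: 224×9/16 = 126, 224×3/16 = 42, 224×3/16 = 42, 224×1/16 = 14.
χ² = (127−126)²/126 + (43−42)²/42 + (53−42)²/42 + (1−14)²/14
   = 0.0079 + 0.0238 + 2.8810 + 12.0714
Sum = 14.984

14.984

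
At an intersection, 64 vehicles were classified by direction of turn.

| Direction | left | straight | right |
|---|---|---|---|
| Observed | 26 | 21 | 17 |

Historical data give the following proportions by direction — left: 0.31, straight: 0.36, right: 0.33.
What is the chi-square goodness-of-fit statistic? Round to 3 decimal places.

2.897

Expected counts E_i = n·p_i: 64×0.31 = 19.84, 64×0.36 = 23.04, 64×0.33 = 21.12.
left: (26 − 19.84)²/19.84 = 37.9456/19.84 = 1.9126
straight: (21 − 23.04)²/23.04 = 4.1616/23.04 = 0.1806
right: (17 − 21.12)²/21.12 = 16.9744/21.12 = 0.8037
Sum = 2.897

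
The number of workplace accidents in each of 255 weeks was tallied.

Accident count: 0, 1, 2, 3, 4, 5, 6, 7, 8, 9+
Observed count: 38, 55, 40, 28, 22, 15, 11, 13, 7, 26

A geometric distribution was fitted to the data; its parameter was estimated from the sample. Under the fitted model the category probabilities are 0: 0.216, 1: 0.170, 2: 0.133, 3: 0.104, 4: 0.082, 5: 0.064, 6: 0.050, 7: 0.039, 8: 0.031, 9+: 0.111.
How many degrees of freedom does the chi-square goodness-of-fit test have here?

8

There are k = 10 categories and 1 parameter estimated from the data, so df = 10 − 1 − 1 = 8.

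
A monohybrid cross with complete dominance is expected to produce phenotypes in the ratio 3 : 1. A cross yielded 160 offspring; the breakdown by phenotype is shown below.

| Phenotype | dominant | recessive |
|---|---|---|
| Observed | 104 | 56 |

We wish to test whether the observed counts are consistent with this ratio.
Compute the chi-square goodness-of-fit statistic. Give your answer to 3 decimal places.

Ratio total = 4. Expected counts: 160×3/4 = 120, 160×1/4 = 40.
χ² = (104−120)²/120 + (56−40)²/40
   = 2.1333 + 6.4000
Sum = 8.533

8.533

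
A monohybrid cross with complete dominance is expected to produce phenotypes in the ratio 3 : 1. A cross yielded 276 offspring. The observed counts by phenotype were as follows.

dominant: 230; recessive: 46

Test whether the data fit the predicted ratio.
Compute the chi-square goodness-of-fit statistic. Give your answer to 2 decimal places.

Ratio total = 4. Expected counts: 276×3/4 = 207, 276×1/4 = 69.
cat            O        E   (O−E)²/E
dominant     230      207      2.556
recessive     46       69      7.667
Sum = 10.22

10.22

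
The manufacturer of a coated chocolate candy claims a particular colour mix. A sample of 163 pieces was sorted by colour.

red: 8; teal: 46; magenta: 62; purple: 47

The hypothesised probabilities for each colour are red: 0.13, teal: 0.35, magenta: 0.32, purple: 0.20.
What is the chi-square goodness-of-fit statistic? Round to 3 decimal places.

Expected counts E_i = n·p_i: 163×0.13 = 21.19, 163×0.35 = 57.05, 163×0.32 = 52.16, 163×0.20 = 32.6.
cat          O        E   (O−E)²/E
red          8    21.19     8.2103
teal        46    57.05     2.1403
magenta     62    52.16     1.8563
purple      47     32.6     6.3607
Sum = 18.568

18.568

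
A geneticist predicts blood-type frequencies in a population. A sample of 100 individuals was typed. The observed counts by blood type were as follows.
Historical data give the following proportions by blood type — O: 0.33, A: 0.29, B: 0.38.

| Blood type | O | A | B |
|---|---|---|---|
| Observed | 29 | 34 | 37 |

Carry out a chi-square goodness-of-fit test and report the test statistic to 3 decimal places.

1.373

Expected counts E_i = n·p_i: 100×0.33 = 33, 100×0.29 = 29, 100×0.38 = 38.
O: (29 − 33)²/33 = 16/33 = 0.4848
A: (34 − 29)²/29 = 25/29 = 0.8621
B: (37 − 38)²/38 = 1/38 = 0.0263
Sum = 1.373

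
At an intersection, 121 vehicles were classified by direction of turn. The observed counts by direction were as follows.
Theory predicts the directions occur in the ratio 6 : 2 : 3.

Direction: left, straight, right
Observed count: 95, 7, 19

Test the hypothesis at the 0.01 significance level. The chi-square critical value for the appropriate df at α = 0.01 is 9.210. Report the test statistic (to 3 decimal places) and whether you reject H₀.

Ratio total = 11. Expected counts: 121×6/11 = 66, 121×2/11 = 22, 121×3/11 = 33.
χ² = (95−66)²/66 + (7−22)²/22 + (19−33)²/33
   = 12.7424 + 10.2273 + 5.9394
Sum = 28.909
df = 2. Since 28.909 > 9.210, we reject H₀.

28.909; reject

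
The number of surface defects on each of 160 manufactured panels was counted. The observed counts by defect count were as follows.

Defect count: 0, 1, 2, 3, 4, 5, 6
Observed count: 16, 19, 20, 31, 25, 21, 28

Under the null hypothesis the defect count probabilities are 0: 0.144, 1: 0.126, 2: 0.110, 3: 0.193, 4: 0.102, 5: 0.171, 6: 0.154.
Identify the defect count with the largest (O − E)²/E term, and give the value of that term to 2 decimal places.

4, 4.62

Expected counts E_i = n·p_i: 160×0.144 = 23.04, 160×0.126 = 20.16, 160×0.110 = 17.6, 160×0.193 = 30.88, 160×0.102 = 16.32, 160×0.171 = 27.36, 160×0.154 = 24.64.
0: (16 − 23.04)²/23.04 = 49.5616/23.04 = 2.151
1: (19 − 20.16)²/20.16 = 1.3456/20.16 = 0.067
2: (20 − 17.6)²/17.6 = 5.76/17.6 = 0.327
3: (31 − 30.88)²/30.88 = 0.0144/30.88 = 0.000
4: (25 − 16.32)²/16.32 = 75.3424/16.32 = 4.617
5: (21 − 27.36)²/27.36 = 40.4496/27.36 = 1.478
6: (28 − 24.64)²/24.64 = 11.2896/24.64 = 0.458
The largest term is for 4: 4.62.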